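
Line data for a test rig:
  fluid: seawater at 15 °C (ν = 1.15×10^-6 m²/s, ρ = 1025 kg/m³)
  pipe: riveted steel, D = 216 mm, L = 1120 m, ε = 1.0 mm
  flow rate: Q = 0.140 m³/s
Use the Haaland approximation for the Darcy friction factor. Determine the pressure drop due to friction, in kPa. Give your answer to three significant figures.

Δp ≈ 1160 kPa

V = 4Q/(πD²) = 4·0.140/(π·0.216²) = 3.821 m/s
Re = VD/ν = 3.821·0.216/1.15×10^-6 = 7.18×10^5 → turbulent
ε/D = 1.0/216 = 0.00463
Haaland: f = 0.02986
h_f = f(L/D)V²/(2g) = 0.02986·(1120/0.216)·3.821²/(2·9.81) = 115.2 m
Δp = ρg·h_f = 1025·9.81·115.2 = 1158 kPa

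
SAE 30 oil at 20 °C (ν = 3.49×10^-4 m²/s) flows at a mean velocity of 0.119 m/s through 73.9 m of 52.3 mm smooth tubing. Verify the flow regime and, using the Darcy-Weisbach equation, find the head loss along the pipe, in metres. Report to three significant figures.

Re = VD/ν = 0.119·0.05230/3.49×10^-4 = 17.8 → laminar (Re < 2300)
f = 64/Re = 3.589
h_f = f(L/D)V²/(2g) = 3.589·(73.9/0.05230)·0.119²/(2·9.81) = 3.660 m

h_f ≈ 3.66 m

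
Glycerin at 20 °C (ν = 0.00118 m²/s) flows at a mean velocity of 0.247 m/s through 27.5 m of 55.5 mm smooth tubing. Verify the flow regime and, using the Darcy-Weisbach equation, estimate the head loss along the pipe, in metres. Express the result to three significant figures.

Re = VD/ν = 0.247·0.05550/0.00118 = 11.6 → laminar (Re < 2300)
f = 64/Re = 5.509
h_f = f(L/D)V²/(2g) = 5.509·(27.5/0.05550)·0.247²/(2·9.81) = 8.488 m

h_f ≈ 8.49 m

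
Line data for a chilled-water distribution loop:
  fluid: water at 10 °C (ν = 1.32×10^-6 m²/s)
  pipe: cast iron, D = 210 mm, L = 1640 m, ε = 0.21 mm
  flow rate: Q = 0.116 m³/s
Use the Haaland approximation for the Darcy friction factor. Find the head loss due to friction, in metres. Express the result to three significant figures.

V = 4Q/(πD²) = 4·0.116/(π·0.210²) = 3.349 m/s
Re = VD/ν = 3.349·0.210/1.32×10^-6 = 5.33×10^5 → turbulent
ε/D = 0.21/210 = 0.00100
Haaland: f = 0.02017
h_f = f(L/D)V²/(2g) = 0.02017·(1640/0.210)·3.349²/(2·9.81) = 90.03 m

h_f ≈ 90.0 m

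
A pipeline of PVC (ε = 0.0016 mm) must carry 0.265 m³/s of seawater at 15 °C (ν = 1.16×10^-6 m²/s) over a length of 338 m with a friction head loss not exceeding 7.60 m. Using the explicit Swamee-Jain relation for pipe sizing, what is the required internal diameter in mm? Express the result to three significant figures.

Swamee-Jain (Type III): D = 0.66·[ε^1.25·(LQ²/(gh_f))^4.75 + ν·Q^9.4·(L/(gh_f))^5.2]^0.04
LQ²/(gh_f) = 0.3184; L/(gh_f) = 4.534
Term 1 = ε^1.25·(…)^4.75 = 2.48×10^-10; Term 2 = ν·Q^9.4·(…)^5.2 = 1.14×10^-8
D = 0.66·(2.48×10^-10 + 1.14×10^-8)^0.04 = 0.3178 m = 318 mm
Check: V = 3.34 m/s, Re = 9.15×10^5, f = 0.01190, h_f = 7.20 m ≈ 7.60 m ✓

D ≈ 318 mm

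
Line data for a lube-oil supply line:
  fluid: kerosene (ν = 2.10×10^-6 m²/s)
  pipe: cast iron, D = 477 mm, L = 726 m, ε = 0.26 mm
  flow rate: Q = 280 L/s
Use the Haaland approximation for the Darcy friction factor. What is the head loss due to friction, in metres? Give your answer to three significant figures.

V = 4Q/(πD²) = 4·0.280/(π·0.477²) = 1.567 m/s
Re = VD/ν = 1.567·0.477/2.10×10^-6 = 3.56×10^5 → turbulent
ε/D = 0.26/477 = 5.45×10^-4
Haaland: f = 0.01815
h_f = f(L/D)V²/(2g) = 0.01815·(726/0.477)·1.567²/(2·9.81) = 3.457 m

h_f ≈ 3.46 m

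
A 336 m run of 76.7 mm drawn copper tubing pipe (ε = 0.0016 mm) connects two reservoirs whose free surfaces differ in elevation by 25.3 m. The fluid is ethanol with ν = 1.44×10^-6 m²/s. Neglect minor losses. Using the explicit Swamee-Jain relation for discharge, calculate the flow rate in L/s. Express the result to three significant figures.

Q ≈ 11.9 L/s

Swamee-Jain (Type II): Q = -0.965·√(gD⁵h_f/L)·ln[ε/(3.7D) + √(3.17ν²L/(gD³h_f))]
√(gD⁵h_f/L) = √(9.81·0.0767⁵·25.3/336) = 0.001400
ε/(3.7D) = 5.64×10^-6; √(3.17ν²L/(gD³h_f)) = 1.40×10^-4
Q = -0.965·0.001400·ln(1.461×10^-4) = 0.01193 m³/s
Check: V = 2.58 m/s, Re = 1.38×10^5, f = 0.01688, h_f = 25.1 m ≈ 25.3 m ✓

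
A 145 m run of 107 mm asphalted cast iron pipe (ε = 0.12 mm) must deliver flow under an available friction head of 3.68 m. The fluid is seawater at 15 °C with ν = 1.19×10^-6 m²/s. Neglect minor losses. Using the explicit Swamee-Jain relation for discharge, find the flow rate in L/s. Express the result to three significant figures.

Q ≈ 14.0 L/s

Swamee-Jain (Type II): Q = -0.965·√(gD⁵h_f/L)·ln[ε/(3.7D) + √(3.17ν²L/(gD³h_f))]
√(gD⁵h_f/L) = √(9.81·0.107⁵·3.68/145) = 0.001869
ε/(3.7D) = 3.03×10^-4; √(3.17ν²L/(gD³h_f)) = 1.21×10^-4
Q = -0.965·0.001869·ln(4.244×10^-4) = 0.01400 m³/s
Check: V = 1.56 m/s, Re = 1.40×10^5, f = 0.02215, h_f = 3.71 m ≈ 3.68 m ✓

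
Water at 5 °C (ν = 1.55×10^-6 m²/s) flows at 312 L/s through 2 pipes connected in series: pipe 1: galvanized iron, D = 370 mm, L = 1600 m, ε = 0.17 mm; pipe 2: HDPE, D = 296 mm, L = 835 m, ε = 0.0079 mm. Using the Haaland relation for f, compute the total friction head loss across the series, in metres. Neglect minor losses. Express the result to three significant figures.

Pipe 1: V = 2.902 m/s, Re = 6.93×10^5, ε/D = 4.59×10^-4, f = 0.01708, h_1 = f(L/D)V²/2g = 31.70 m
Pipe 2: V = 4.534 m/s, Re = 8.66×10^5, ε/D = 2.67×10^-5, f = 0.01233, h_2 = f(L/D)V²/2g = 36.45 m
Series → Q common, losses add: H = Σh = 68.15 m

H ≈ 68.1 m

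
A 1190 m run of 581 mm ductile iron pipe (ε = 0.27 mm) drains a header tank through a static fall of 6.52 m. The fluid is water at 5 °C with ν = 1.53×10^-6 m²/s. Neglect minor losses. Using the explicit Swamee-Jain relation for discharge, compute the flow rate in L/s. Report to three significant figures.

Q ≈ 506 L/s

Swamee-Jain (Type II): Q = -0.965·√(gD⁵h_f/L)·ln[ε/(3.7D) + √(3.17ν²L/(gD³h_f))]
√(gD⁵h_f/L) = √(9.81·0.581⁵·6.52/1190) = 0.05965
ε/(3.7D) = 1.26×10^-4; √(3.17ν²L/(gD³h_f)) = 2.65×10^-5
Q = -0.965·0.05965·ln(1.521×10^-4) = 0.5060 m³/s
Check: V = 1.91 m/s, Re = 7.25×10^5, f = 0.01725, h_f = 6.56 m ≈ 6.52 m ✓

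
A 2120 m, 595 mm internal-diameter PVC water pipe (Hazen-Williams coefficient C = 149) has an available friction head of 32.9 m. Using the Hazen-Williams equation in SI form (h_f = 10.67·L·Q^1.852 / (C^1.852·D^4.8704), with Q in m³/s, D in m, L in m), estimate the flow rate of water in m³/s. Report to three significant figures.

Q ≈ 1.12 m³/s

Rearranging: Q = [h_f·C^1.852·D^4.8704 / (10.67·L)]^(1/1.852)
Q = [32.9·149^1.852·0.595^4.8704 / (10.67·2120)]^0.540 = 1.117 m³/s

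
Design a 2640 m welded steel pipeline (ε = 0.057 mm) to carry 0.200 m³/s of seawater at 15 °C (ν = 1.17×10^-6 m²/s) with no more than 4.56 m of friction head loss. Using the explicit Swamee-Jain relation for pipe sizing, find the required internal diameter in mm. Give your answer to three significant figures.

D ≈ 496 mm

Swamee-Jain (Type III): D = 0.66·[ε^1.25·(LQ²/(gh_f))^4.75 + ν·Q^9.4·(L/(gh_f))^5.2]^0.04
LQ²/(gh_f) = 2.361; L/(gh_f) = 59.02
Term 1 = ε^1.25·(…)^4.75 = 2.93×10^-4; Term 2 = ν·Q^9.4·(…)^5.2 = 5.09×10^-4
D = 0.66·(2.93×10^-4 + 5.09×10^-4)^0.04 = 0.4963 m = 496 mm
Check: V = 1.03 m/s, Re = 4.39×10^5, f = 0.01486, h_f = 4.31 m ≈ 4.56 m ✓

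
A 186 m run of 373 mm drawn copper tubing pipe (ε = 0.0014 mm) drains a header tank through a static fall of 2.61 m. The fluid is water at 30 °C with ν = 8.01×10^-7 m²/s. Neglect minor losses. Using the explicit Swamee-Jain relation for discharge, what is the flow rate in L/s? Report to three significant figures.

Swamee-Jain (Type II): Q = -0.965·√(gD⁵h_f/L)·ln[ε/(3.7D) + √(3.17ν²L/(gD³h_f))]
√(gD⁵h_f/L) = √(9.81·0.373⁵·2.61/186) = 0.03153
ε/(3.7D) = 1.01×10^-6; √(3.17ν²L/(gD³h_f)) = 1.69×10^-5
Q = -0.965·0.03153·ln(1.789×10^-5) = 0.3326 m³/s
Check: V = 3.04 m/s, Re = 1.42×10^6, f = 0.01107, h_f = 2.61 m ≈ 2.61 m ✓

Q ≈ 333 L/s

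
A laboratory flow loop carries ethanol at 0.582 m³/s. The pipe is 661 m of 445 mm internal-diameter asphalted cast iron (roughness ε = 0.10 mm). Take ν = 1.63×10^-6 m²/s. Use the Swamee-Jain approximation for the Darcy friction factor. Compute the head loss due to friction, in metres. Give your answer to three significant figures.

V = 4Q/(πD²) = 4·0.582/(π·0.445²) = 3.742 m/s
Re = VD/ν = 3.742·0.445/1.63×10^-6 = 1.02×10^6 → turbulent
ε/D = 0.10/445 = 2.25×10^-4
Swamee-Jain: f = 0.01502
h_f = f(L/D)V²/(2g) = 0.01502·(661/0.445)·3.742²/(2·9.81) = 15.92 m

h_f ≈ 15.9 m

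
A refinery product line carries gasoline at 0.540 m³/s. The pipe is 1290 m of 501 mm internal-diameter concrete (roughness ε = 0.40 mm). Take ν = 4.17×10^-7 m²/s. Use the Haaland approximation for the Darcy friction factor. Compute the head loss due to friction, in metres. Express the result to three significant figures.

V = 4Q/(πD²) = 4·0.540/(π·0.501²) = 2.739 m/s
Re = VD/ν = 2.739·0.501/4.17×10^-7 = 3.29×10^6 → turbulent
ε/D = 0.40/501 = 7.98×10^-4
Haaland: f = 0.01874
h_f = f(L/D)V²/(2g) = 0.01874·(1290/0.501)·2.739²/(2·9.81) = 18.45 m

h_f ≈ 18.4 m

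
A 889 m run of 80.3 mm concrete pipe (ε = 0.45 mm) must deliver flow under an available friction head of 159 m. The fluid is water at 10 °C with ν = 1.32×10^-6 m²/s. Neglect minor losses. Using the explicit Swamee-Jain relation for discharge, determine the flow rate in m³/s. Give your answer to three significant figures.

Q ≈ 0.0150 m³/s

Swamee-Jain (Type II): Q = -0.965·√(gD⁵h_f/L)·ln[ε/(3.7D) + √(3.17ν²L/(gD³h_f))]
√(gD⁵h_f/L) = √(9.81·0.0803⁵·159/889) = 0.002420
ε/(3.7D) = 0.00151; √(3.17ν²L/(gD³h_f)) = 7.80×10^-5
Q = -0.965·0.002420·ln(0.001593) = 0.01505 m³/s
Check: V = 2.97 m/s, Re = 1.81×10^5, f = 0.03211, h_f = 160 m ≈ 159 m ✓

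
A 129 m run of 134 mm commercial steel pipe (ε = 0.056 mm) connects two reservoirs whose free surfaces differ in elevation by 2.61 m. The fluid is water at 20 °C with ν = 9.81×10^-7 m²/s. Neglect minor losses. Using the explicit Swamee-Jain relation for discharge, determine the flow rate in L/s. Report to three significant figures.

Swamee-Jain (Type II): Q = -0.965·√(gD⁵h_f/L)·ln[ε/(3.7D) + √(3.17ν²L/(gD³h_f))]
√(gD⁵h_f/L) = √(9.81·0.134⁵·2.61/129) = 0.002928
ε/(3.7D) = 1.13×10^-4; √(3.17ν²L/(gD³h_f)) = 7.99×10^-5
Q = -0.965·0.002928·ln(1.929×10^-4) = 0.02417 m³/s
Check: V = 1.71 m/s, Re = 2.34×10^5, f = 0.01821, h_f = 2.63 m ≈ 2.61 m ✓

Q ≈ 24.2 L/s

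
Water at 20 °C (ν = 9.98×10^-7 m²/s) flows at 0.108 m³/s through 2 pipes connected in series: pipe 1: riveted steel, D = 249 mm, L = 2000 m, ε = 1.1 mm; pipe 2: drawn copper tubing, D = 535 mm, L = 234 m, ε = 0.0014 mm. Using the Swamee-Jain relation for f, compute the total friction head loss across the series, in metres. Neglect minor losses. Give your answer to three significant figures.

H ≈ 59.6 m

Pipe 1: V = 2.218 m/s, Re = 5.53×10^5, ε/D = 0.00442, f = 0.02954, h_1 = f(L/D)V²/2g = 59.49 m
Pipe 2: V = 0.4804 m/s, Re = 2.58×10^5, ε/D = 2.62×10^-6, f = 0.01482, h_2 = f(L/D)V²/2g = 0.07627 m
Series → Q common, losses add: H = Σh = 59.56 m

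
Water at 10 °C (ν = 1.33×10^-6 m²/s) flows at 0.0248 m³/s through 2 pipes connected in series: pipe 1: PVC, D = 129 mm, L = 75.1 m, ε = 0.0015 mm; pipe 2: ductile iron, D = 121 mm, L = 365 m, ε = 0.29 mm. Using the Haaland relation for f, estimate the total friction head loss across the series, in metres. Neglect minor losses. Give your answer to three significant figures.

Pipe 1: V = 1.898 m/s, Re = 1.84×10^5, ε/D = 1.16×10^-5, f = 0.01582, h_1 = f(L/D)V²/2g = 1.690 m
Pipe 2: V = 2.157 m/s, Re = 1.96×10^5, ε/D = 0.00240, f = 0.02535, h_2 = f(L/D)V²/2g = 18.13 m
Series → Q common, losses add: H = Σh = 19.82 m

H ≈ 19.8 m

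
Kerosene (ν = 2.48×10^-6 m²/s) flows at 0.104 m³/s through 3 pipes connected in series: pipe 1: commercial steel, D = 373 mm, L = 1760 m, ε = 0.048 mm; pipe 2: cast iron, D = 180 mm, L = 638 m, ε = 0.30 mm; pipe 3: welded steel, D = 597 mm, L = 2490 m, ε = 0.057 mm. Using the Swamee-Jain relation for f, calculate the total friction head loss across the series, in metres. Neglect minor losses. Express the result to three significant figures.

Pipe 1: V = 0.9518 m/s, Re = 1.43×10^5, ε/D = 1.29×10^-4, f = 0.01750, h_1 = f(L/D)V²/2g = 3.813 m
Pipe 2: V = 4.087 m/s, Re = 2.97×10^5, ε/D = 0.00167, f = 0.02317, h_2 = f(L/D)V²/2g = 69.90 m
Pipe 3: V = 0.3715 m/s, Re = 8.94×10^4, ε/D = 9.55×10^-5, f = 0.01882, h_3 = f(L/D)V²/2g = 0.5522 m
Series → Q common, losses add: H = Σh = 74.27 m

H ≈ 74.3 m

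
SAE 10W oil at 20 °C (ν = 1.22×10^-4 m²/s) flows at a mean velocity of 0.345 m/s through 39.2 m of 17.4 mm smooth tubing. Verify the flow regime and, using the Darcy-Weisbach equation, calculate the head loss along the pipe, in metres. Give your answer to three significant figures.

h_f ≈ 17.8 m

Re = VD/ν = 0.345·0.01740/1.22×10^-4 = 49.2 → laminar (Re < 2300)
f = 64/Re = 1.301
h_f = f(L/D)V²/(2g) = 1.301·(39.2/0.01740)·0.345²/(2·9.81) = 17.78 m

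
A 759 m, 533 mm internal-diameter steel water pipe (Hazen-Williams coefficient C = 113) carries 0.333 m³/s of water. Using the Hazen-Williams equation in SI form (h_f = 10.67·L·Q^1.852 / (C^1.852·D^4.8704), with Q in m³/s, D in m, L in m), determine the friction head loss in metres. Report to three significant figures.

h_f = 10.67·759·0.333^1.852 / (113^1.852·0.533^4.8704) = 3.570 m

h_f ≈ 3.57 m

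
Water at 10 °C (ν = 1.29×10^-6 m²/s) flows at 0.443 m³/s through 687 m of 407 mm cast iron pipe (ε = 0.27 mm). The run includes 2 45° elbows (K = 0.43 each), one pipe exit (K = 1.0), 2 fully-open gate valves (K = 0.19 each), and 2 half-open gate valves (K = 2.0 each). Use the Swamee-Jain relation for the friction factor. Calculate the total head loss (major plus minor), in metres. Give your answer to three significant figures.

V = 4Q/(πD²) = 3.405 m/s; V²/2g = 0.5910 m
Re = 1.07×10^6, ε/D = 6.63×10^-4 → f = 0.01829 (Swamee-Jain)
Major: h_f = f(L/D)·V²/2g = 0.01829·1688·0.5910 = 18.24 m
Minor: ΣK = 6.24; h_m = ΣK·V²/2g = 3.688 m
Total H_L = 18.24 + 3.688 = 21.93 m

H_L ≈ 21.9 m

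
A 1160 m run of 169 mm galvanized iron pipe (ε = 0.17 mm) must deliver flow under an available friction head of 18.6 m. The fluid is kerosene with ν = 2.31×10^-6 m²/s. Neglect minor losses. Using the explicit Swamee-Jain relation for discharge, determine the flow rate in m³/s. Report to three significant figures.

Q ≈ 0.0349 m³/s

Swamee-Jain (Type II): Q = -0.965·√(gD⁵h_f/L)·ln[ε/(3.7D) + √(3.17ν²L/(gD³h_f))]
√(gD⁵h_f/L) = √(9.81·0.169⁵·18.6/1160) = 0.004657
ε/(3.7D) = 2.72×10^-4; √(3.17ν²L/(gD³h_f)) = 1.49×10^-4
Q = -0.965·0.004657·ln(4.211×10^-4) = 0.03493 m³/s
Check: V = 1.56 m/s, Re = 1.14×10^5, f = 0.02210, h_f = 18.7 m ≈ 18.6 m ✓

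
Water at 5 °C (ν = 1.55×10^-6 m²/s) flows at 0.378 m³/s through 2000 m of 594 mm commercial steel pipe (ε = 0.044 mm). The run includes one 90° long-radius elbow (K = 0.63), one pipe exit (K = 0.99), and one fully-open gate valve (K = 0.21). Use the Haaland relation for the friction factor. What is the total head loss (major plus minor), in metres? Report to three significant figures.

V = 4Q/(πD²) = 1.364 m/s; V²/2g = 0.09483 m
Re = 5.23×10^5, ε/D = 7.41×10^-5 → f = 0.01389 (Haaland)
Major: h_f = f(L/D)·V²/2g = 0.01389·3367·0.09483 = 4.434 m
Minor: ΣK = 1.83; h_m = ΣK·V²/2g = 0.1735 m
Total H_L = 4.434 + 0.1735 = 4.607 m

H_L ≈ 4.61 m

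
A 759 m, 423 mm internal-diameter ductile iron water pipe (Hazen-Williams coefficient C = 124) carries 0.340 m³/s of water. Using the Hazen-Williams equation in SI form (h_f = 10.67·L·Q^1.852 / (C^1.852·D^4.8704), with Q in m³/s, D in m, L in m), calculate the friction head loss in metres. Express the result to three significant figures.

h_f ≈ 9.63 m

h_f = 10.67·759·0.340^1.852 / (124^1.852·0.423^4.8704) = 9.629 m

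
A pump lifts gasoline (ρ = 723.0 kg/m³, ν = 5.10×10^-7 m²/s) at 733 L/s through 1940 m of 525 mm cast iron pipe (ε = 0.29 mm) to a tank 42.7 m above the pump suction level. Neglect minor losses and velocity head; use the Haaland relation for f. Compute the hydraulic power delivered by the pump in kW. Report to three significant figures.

V = 4Q/(πD²) = 3.386 m/s; Re = 3.49×10^6; ε/D = 5.52×10^-4; f = 0.01723
h_f = f(L/D)V²/2g = 37.22 m
Total head H = z + h_f = 42.7 + 37.22 = 79.92 m
P_hyd = ρgQH = 723.0·9.81·0.733·79.92 = 415.5 kW

P_hyd ≈ 415 kW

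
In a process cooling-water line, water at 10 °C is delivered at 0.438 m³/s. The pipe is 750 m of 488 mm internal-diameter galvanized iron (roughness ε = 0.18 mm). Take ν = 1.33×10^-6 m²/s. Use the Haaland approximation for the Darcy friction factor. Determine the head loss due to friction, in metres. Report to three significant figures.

h_f ≈ 6.99 m

V = 4Q/(πD²) = 4·0.438/(π·0.488²) = 2.342 m/s
Re = VD/ν = 2.342·0.488/1.33×10^-6 = 8.59×10^5 → turbulent
ε/D = 0.18/488 = 3.69×10^-4
Haaland: f = 0.01628
h_f = f(L/D)V²/(2g) = 0.01628·(750/0.488)·2.342²/(2·9.81) = 6.992 m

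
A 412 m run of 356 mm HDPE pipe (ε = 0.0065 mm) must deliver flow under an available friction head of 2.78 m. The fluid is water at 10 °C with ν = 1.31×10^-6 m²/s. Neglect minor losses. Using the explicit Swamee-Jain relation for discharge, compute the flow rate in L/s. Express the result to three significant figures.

Swamee-Jain (Type II): Q = -0.965·√(gD⁵h_f/L)·ln[ε/(3.7D) + √(3.17ν²L/(gD³h_f))]
√(gD⁵h_f/L) = √(9.81·0.356⁵·2.78/412) = 0.01946
ε/(3.7D) = 4.93×10^-6; √(3.17ν²L/(gD³h_f)) = 4.27×10^-5
Q = -0.965·0.01946·ln(4.761×10^-5) = 0.1868 m³/s
Check: V = 1.88 m/s, Re = 5.10×10^5, f = 0.01334, h_f = 2.77 m ≈ 2.78 m ✓

Q ≈ 187 L/s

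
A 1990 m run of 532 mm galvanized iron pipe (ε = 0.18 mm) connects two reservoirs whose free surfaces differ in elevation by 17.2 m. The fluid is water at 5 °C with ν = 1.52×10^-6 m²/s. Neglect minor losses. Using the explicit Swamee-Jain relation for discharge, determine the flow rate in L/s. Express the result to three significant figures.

Swamee-Jain (Type II): Q = -0.965·√(gD⁵h_f/L)·ln[ε/(3.7D) + √(3.17ν²L/(gD³h_f))]
√(gD⁵h_f/L) = √(9.81·0.532⁵·17.2/1990) = 0.06011
ε/(3.7D) = 9.14×10^-5; √(3.17ν²L/(gD³h_f)) = 2.40×10^-5
Q = -0.965·0.06011·ln(1.154×10^-4) = 0.5260 m³/s
Check: V = 2.37 m/s, Re = 8.28×10^5, f = 0.01622, h_f = 17.3 m ≈ 17.2 m ✓

Q ≈ 526 L/s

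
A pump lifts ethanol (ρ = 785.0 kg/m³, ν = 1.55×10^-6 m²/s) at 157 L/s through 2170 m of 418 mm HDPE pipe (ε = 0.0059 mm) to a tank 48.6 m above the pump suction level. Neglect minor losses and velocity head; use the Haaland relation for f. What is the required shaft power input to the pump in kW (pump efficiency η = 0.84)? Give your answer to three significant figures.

V = 4Q/(πD²) = 1.144 m/s; Re = 3.09×10^5; ε/D = 1.41×10^-5; f = 0.01438
h_f = f(L/D)V²/2g = 4.982 m
Total head H = z + h_f = 48.6 + 4.982 = 53.58 m
P_hyd = ρgQH = 785.0·9.81·0.157·53.58 = 64.78 kW
P_shaft = P_hyd/η = 64.78/0.84 = 77.12 kW

P_shaft ≈ 77.1 kW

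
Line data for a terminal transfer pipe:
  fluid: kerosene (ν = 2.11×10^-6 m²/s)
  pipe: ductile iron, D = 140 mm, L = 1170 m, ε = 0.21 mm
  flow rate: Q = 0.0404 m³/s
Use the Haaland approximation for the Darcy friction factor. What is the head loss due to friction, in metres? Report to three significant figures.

h_f ≈ 67.0 m

V = 4Q/(πD²) = 4·0.0404/(π·0.140²) = 2.624 m/s
Re = VD/ν = 2.624·0.140/2.11×10^-6 = 1.74×10^5 → turbulent
ε/D = 0.21/140 = 0.00150
Haaland: f = 0.02285
h_f = f(L/D)V²/(2g) = 0.02285·(1170/0.140)·2.624²/(2·9.81) = 67.04 m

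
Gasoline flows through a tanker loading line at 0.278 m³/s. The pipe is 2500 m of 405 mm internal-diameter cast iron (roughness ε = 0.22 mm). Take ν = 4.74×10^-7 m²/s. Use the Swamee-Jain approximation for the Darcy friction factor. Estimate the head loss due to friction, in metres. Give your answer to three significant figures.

h_f ≈ 25.4 m

V = 4Q/(πD²) = 4·0.278/(π·0.405²) = 2.158 m/s
Re = VD/ν = 2.158·0.405/4.74×10^-7 = 1.84×10^6 → turbulent
ε/D = 0.22/405 = 5.43×10^-4
Swamee-Jain: f = 0.01735
h_f = f(L/D)V²/(2g) = 0.01735·(2500/0.405)·2.158²/(2·9.81) = 25.42 m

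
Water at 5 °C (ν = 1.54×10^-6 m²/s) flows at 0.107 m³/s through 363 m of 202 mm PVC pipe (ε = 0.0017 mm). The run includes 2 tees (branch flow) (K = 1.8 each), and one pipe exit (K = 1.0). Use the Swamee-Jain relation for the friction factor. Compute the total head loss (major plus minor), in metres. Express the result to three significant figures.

H_L ≈ 16.4 m

V = 4Q/(πD²) = 3.339 m/s; V²/2g = 0.5682 m
Re = 4.38×10^5, ε/D = 8.42×10^-6 → f = 0.01353 (Swamee-Jain)
Major: h_f = f(L/D)·V²/2g = 0.01353·1797·0.5682 = 13.82 m
Minor: ΣK = 4.60; h_m = ΣK·V²/2g = 2.614 m
Total H_L = 13.82 + 2.614 = 16.43 m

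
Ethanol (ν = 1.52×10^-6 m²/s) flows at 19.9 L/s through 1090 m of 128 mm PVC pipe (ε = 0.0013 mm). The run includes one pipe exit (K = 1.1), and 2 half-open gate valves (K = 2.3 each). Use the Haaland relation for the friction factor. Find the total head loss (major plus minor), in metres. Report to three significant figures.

H_L ≈ 18.3 m

V = 4Q/(πD²) = 1.546 m/s; V²/2g = 0.1219 m
Re = 1.30×10^5, ε/D = 1.02×10^-5 → f = 0.01692 (Haaland)
Major: h_f = f(L/D)·V²/2g = 0.01692·8516·0.1219 = 17.57 m
Minor: ΣK = 5.70; h_m = ΣK·V²/2g = 0.6948 m
Total H_L = 17.57 + 0.6948 = 18.26 m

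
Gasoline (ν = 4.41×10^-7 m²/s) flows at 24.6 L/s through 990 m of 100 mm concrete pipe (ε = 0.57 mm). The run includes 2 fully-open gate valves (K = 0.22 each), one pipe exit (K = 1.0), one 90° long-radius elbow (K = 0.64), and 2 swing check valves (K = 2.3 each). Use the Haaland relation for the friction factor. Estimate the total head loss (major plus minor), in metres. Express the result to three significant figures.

V = 4Q/(πD²) = 3.132 m/s; V²/2g = 0.5000 m
Re = 7.10×10^5, ε/D = 0.00570 → f = 0.03179 (Haaland)
Major: h_f = f(L/D)·V²/2g = 0.03179·9900·0.5000 = 157.3 m
Minor: ΣK = 6.68; h_m = ΣK·V²/2g = 3.340 m
Total H_L = 157.3 + 3.340 = 160.7 m

H_L ≈ 161 m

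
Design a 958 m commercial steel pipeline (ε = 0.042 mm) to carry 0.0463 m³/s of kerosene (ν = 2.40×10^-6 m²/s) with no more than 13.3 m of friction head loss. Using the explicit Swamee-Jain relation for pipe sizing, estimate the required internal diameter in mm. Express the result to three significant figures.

D ≈ 190 mm

Swamee-Jain (Type III): D = 0.66·[ε^1.25·(LQ²/(gh_f))^4.75 + ν·Q^9.4·(L/(gh_f))^5.2]^0.04
LQ²/(gh_f) = 0.01574; L/(gh_f) = 7.343
Term 1 = ε^1.25·(…)^4.75 = 9.22×10^-15; Term 2 = ν·Q^9.4·(…)^5.2 = 2.18×10^-14
D = 0.66·(9.22×10^-15 + 2.18×10^-14)^0.04 = 0.1902 m = 190 mm
Check: V = 1.63 m/s, Re = 1.29×10^5, f = 0.01835, h_f = 12.5 m ≈ 13.3 m ✓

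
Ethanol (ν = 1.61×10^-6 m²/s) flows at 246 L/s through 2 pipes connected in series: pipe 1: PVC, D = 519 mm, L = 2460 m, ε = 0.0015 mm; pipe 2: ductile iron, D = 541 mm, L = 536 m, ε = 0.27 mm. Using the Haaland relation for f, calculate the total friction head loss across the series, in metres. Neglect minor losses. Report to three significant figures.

Pipe 1: V = 1.163 m/s, Re = 3.75×10^5, ε/D = 2.89×10^-6, f = 0.01379, h_1 = f(L/D)V²/2g = 4.504 m
Pipe 2: V = 1.070 m/s, Re = 3.60×10^5, ε/D = 4.99×10^-4, f = 0.01787, h_2 = f(L/D)V²/2g = 1.033 m
Series → Q common, losses add: H = Σh = 5.538 m

H ≈ 5.54 m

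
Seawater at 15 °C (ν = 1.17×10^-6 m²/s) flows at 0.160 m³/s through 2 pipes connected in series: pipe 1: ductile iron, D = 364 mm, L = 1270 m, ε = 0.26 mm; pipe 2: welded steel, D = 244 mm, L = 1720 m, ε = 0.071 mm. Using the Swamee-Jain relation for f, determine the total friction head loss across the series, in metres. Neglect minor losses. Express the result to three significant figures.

Pipe 1: V = 1.538 m/s, Re = 4.78×10^5, ε/D = 7.14×10^-4, f = 0.01903, h_1 = f(L/D)V²/2g = 8.000 m
Pipe 2: V = 3.422 m/s, Re = 7.14×10^5, ε/D = 2.91×10^-4, f = 0.01594, h_2 = f(L/D)V²/2g = 67.06 m
Series → Q common, losses add: H = Σh = 75.06 m

H ≈ 75.1 m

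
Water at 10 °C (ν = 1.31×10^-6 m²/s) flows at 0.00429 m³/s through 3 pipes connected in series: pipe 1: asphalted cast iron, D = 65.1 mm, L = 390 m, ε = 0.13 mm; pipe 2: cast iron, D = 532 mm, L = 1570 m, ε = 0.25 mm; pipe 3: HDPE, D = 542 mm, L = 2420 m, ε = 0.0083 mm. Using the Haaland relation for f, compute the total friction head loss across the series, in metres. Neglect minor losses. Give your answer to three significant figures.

H ≈ 13.1 m

Pipe 1: V = 1.289 m/s, Re = 6.40×10^4, ε/D = 0.00200, f = 0.02572, h_1 = f(L/D)V²/2g = 13.05 m
Pipe 2: V = 0.01930 m/s, Re = 7840, ε/D = 4.70×10^-4, f = 0.03356, h_2 = f(L/D)V²/2g = 0.001880 m
Pipe 3: V = 0.01859 m/s, Re = 7690, ε/D = 1.53×10^-5, f = 0.03325, h_3 = f(L/D)V²/2g = 0.002616 m
Series → Q common, losses add: H = Σh = 13.05 m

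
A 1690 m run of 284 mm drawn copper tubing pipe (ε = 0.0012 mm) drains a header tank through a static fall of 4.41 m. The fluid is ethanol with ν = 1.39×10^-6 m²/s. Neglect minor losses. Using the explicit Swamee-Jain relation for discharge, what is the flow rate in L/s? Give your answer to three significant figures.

Q ≈ 60.9 L/s

Swamee-Jain (Type II): Q = -0.965·√(gD⁵h_f/L)·ln[ε/(3.7D) + √(3.17ν²L/(gD³h_f))]
√(gD⁵h_f/L) = √(9.81·0.284⁵·4.41/1690) = 0.006877
ε/(3.7D) = 1.14×10^-6; √(3.17ν²L/(gD³h_f)) = 1.02×10^-4
Q = -0.965·0.006877·ln(1.033×10^-4) = 0.06091 m³/s
Check: V = 0.961 m/s, Re = 1.96×10^5, f = 0.01562, h_f = 4.38 m ≈ 4.41 m ✓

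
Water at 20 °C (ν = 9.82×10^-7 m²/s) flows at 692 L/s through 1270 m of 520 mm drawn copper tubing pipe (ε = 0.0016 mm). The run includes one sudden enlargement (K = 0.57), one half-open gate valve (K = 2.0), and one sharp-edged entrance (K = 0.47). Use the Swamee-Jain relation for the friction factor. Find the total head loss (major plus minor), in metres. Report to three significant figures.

H_L ≈ 15.8 m

V = 4Q/(πD²) = 3.258 m/s; V²/2g = 0.5412 m
Re = 1.73×10^6, ε/D = 3.08×10^-6 → f = 0.01072 (Swamee-Jain)
Major: h_f = f(L/D)·V²/2g = 0.01072·2442·0.5412 = 14.17 m
Minor: ΣK = 3.04; h_m = ΣK·V²/2g = 1.645 m
Total H_L = 14.17 + 1.645 = 15.81 m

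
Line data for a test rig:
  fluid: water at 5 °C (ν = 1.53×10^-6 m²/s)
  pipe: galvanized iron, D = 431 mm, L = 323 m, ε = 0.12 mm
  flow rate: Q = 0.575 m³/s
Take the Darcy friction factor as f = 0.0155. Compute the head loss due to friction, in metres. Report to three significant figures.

V = 4Q/(πD²) = 4·0.575/(π·0.431²) = 3.941 m/s
h_f = f(L/D)V²/(2g) = 0.01550·(323/0.431)·3.941²/(2·9.81) = 9.196 m

h_f ≈ 9.20 m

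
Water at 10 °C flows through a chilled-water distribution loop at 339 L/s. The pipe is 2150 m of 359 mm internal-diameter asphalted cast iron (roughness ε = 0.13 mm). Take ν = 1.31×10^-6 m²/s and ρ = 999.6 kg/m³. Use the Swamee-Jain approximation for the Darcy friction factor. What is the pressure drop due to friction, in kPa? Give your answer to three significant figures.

V = 4Q/(πD²) = 4·0.339/(π·0.359²) = 3.349 m/s
Re = VD/ν = 3.349·0.359/1.31×10^-6 = 9.18×10^5 → turbulent
ε/D = 0.13/359 = 3.62×10^-4
Swamee-Jain: f = 0.01634
h_f = f(L/D)V²/(2g) = 0.01634·(2150/0.359)·3.349²/(2·9.81) = 55.94 m
Δp = ρg·h_f = 999.6·9.81·55.94 = 548.5 kPa

Δp ≈ 549 kPa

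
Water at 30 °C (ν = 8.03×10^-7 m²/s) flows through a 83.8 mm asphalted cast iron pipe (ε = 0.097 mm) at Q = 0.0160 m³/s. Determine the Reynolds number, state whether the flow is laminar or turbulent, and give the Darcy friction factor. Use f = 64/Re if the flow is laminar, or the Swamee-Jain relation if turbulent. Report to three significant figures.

V = 4Q/(πD²) = 2.901 m/s
Re = VD/ν = 2.901·0.0838/8.03×10^-7 = 3.03×10^5
Re > 4000 → turbulent; ε/D = 0.00116
Swamee-Jain: f = 0.02137

Re ≈ 3.03×10^5; turbulent; f ≈ 0.0214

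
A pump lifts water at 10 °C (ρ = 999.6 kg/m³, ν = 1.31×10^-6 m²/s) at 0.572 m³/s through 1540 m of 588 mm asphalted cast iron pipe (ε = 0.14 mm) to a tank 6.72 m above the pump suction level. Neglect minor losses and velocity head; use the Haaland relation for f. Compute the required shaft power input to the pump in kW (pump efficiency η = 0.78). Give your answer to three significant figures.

V = 4Q/(πD²) = 2.106 m/s; Re = 9.45×10^5; ε/D = 2.38×10^-4; f = 0.01504
h_f = f(L/D)V²/2g = 8.911 m
Total head H = z + h_f = 6.72 + 8.911 = 15.63 m
P_hyd = ρgQH = 999.6·9.81·0.572·15.63 = 87.68 kW
P_shaft = P_hyd/η = 87.68/0.78 = 112.4 kW

P_shaft ≈ 112 kW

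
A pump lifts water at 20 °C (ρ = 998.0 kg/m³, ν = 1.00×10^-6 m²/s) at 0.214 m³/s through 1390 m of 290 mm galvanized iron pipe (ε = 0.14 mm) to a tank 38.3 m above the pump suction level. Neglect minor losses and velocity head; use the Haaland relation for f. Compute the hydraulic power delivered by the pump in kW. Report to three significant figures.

P_hyd ≈ 172 kW

V = 4Q/(πD²) = 3.240 m/s; Re = 9.40×10^5; ε/D = 4.83×10^-4; f = 0.01708
h_f = f(L/D)V²/2g = 43.80 m
Total head H = z + h_f = 38.3 + 43.80 = 82.10 m
P_hyd = ρgQH = 998.0·9.81·0.214·82.10 = 172.0 kW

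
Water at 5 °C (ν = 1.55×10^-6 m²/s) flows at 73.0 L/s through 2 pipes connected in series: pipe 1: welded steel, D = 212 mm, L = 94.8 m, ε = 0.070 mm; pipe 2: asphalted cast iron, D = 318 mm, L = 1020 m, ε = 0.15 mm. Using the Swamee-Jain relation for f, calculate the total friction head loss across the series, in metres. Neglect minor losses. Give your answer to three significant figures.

H ≈ 4.30 m

Pipe 1: V = 2.068 m/s, Re = 2.83×10^5, ε/D = 3.30×10^-4, f = 0.01736, h_1 = f(L/D)V²/2g = 1.692 m
Pipe 2: V = 0.9191 m/s, Re = 1.89×10^5, ε/D = 4.72×10^-4, f = 0.01889, h_2 = f(L/D)V²/2g = 2.609 m
Series → Q common, losses add: H = Σh = 4.301 m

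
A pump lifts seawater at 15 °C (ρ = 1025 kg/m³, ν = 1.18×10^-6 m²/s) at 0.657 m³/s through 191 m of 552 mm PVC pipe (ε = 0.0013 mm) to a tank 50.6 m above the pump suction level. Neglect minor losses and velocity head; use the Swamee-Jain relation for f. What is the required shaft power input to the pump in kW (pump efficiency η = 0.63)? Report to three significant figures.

P_shaft ≈ 546 kW

V = 4Q/(πD²) = 2.745 m/s; Re = 1.28×10^6; ε/D = 2.36×10^-6; f = 0.01120
h_f = f(L/D)V²/2g = 1.489 m
Total head H = z + h_f = 50.6 + 1.489 = 52.09 m
P_hyd = ρgQH = 1025·9.81·0.657·52.09 = 344.1 kW
P_shaft = P_hyd/η = 344.1/0.63 = 546.2 kW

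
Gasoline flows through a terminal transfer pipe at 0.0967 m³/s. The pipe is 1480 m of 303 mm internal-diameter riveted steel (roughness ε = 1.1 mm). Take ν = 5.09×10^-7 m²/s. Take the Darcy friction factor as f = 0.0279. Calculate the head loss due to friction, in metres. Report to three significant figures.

V = 4Q/(πD²) = 4·0.0967/(π·0.303²) = 1.341 m/s
h_f = f(L/D)V²/(2g) = 0.02790·(1480/0.303)·1.341²/(2·9.81) = 12.49 m

h_f ≈ 12.5 m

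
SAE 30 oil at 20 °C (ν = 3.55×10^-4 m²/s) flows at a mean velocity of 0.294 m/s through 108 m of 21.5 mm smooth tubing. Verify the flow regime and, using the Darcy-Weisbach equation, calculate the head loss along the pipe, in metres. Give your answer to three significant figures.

h_f ≈ 79.5 m

Re = VD/ν = 0.294·0.02150/3.55×10^-4 = 17.8 → laminar (Re < 2300)
f = 64/Re = 3.594
h_f = f(L/D)V²/(2g) = 3.594·(108/0.02150)·0.294²/(2·9.81) = 79.54 m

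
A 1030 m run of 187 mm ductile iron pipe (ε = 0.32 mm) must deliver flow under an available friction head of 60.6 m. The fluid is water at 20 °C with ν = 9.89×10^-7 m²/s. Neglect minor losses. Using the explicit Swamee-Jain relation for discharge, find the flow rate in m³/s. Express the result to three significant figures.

Swamee-Jain (Type II): Q = -0.965·√(gD⁵h_f/L)·ln[ε/(3.7D) + √(3.17ν²L/(gD³h_f))]
√(gD⁵h_f/L) = √(9.81·0.187⁵·60.6/1030) = 0.01149
ε/(3.7D) = 4.62×10^-4; √(3.17ν²L/(gD³h_f)) = 2.87×10^-5
Q = -0.965·0.01149·ln(4.912×10^-4) = 0.08446 m³/s
Check: V = 3.08 m/s, Re = 5.81×10^5, f = 0.02294, h_f = 60.9 m ≈ 60.6 m ✓

Q ≈ 0.0845 m³/s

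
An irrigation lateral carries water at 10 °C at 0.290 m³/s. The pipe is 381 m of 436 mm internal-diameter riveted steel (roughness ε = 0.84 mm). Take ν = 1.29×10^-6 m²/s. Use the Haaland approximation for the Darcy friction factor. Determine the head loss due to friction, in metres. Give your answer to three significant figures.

h_f ≈ 3.95 m

V = 4Q/(πD²) = 4·0.290/(π·0.436²) = 1.942 m/s
Re = VD/ν = 1.942·0.436/1.29×10^-6 = 6.56×10^5 → turbulent
ε/D = 0.84/436 = 0.00193
Haaland: f = 0.02349
h_f = f(L/D)V²/(2g) = 0.02349·(381/0.436)·1.942²/(2·9.81) = 3.947 m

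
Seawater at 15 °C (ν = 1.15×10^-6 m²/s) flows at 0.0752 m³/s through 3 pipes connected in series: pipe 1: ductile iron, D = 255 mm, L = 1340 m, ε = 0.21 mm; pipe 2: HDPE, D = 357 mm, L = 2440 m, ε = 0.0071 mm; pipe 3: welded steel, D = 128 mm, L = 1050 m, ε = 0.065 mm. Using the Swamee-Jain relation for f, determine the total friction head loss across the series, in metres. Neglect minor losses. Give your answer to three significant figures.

Pipe 1: V = 1.472 m/s, Re = 3.27×10^5, ε/D = 8.24×10^-4, f = 0.01989, h_1 = f(L/D)V²/2g = 11.55 m
Pipe 2: V = 0.7513 m/s, Re = 2.33×10^5, ε/D = 1.99×10^-5, f = 0.01528, h_2 = f(L/D)V²/2g = 3.004 m
Pipe 3: V = 5.844 m/s, Re = 6.50×10^5, ε/D = 5.08×10^-4, f = 0.01762, h_3 = f(L/D)V²/2g = 251.5 m
Series → Q common, losses add: H = Σh = 266.1 m

H ≈ 266 m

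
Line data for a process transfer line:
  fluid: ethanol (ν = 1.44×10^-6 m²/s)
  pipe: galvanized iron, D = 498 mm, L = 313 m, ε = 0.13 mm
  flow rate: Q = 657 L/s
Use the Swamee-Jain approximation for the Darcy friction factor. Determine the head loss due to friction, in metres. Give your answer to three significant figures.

h_f ≈ 5.57 m

V = 4Q/(πD²) = 4·0.657/(π·0.498²) = 3.373 m/s
Re = VD/ν = 3.373·0.498/1.44×10^-6 = 1.17×10^6 → turbulent
ε/D = 0.13/498 = 2.61×10^-4
Swamee-Jain: f = 0.01529
h_f = f(L/D)V²/(2g) = 0.01529·(313/0.498)·3.373²/(2·9.81) = 5.573 m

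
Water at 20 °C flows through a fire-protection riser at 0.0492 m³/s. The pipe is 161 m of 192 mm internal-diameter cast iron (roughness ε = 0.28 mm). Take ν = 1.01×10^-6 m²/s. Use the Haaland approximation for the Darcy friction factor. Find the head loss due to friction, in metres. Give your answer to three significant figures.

h_f ≈ 2.74 m

V = 4Q/(πD²) = 4·0.0492/(π·0.192²) = 1.699 m/s
Re = VD/ν = 1.699·0.192/1.01×10^-6 = 3.23×10^5 → turbulent
ε/D = 0.28/192 = 0.00146
Haaland: f = 0.02223
h_f = f(L/D)V²/(2g) = 0.02223·(161/0.192)·1.699²/(2·9.81) = 2.743 m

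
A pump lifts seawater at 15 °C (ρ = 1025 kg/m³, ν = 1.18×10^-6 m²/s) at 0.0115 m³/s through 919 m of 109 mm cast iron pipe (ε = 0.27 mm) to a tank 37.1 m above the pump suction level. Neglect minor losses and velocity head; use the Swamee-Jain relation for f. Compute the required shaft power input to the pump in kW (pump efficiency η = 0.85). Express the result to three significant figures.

V = 4Q/(πD²) = 1.232 m/s; Re = 1.14×10^5; ε/D = 0.00248; f = 0.02635
h_f = f(L/D)V²/2g = 17.20 m
Total head H = z + h_f = 37.1 + 17.20 = 54.30 m
P_hyd = ρgQH = 1025·9.81·0.0115·54.30 = 6.279 kW
P_shaft = P_hyd/η = 6.279/0.85 = 7.387 kW

P_shaft ≈ 7.39 kW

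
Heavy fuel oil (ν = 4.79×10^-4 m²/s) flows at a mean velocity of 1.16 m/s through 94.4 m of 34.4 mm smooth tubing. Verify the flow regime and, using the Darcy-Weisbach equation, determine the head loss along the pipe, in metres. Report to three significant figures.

h_f ≈ 145 m

Re = VD/ν = 1.16·0.03440/4.79×10^-4 = 83.3 → laminar (Re < 2300)
f = 64/Re = 0.7682
h_f = f(L/D)V²/(2g) = 0.7682·(94.4/0.03440)·1.16²/(2·9.81) = 144.6 m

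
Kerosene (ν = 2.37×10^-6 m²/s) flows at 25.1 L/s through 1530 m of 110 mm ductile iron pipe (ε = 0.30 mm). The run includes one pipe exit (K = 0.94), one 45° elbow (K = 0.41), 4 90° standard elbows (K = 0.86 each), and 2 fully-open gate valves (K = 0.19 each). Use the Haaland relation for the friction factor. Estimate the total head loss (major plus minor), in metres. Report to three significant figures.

V = 4Q/(πD²) = 2.641 m/s; V²/2g = 0.3555 m
Re = 1.23×10^5, ε/D = 0.00273 → f = 0.02655 (Haaland)
Major: h_f = f(L/D)·V²/2g = 0.02655·13909·0.3555 = 131.3 m
Minor: ΣK = 5.17; h_m = ΣK·V²/2g = 1.838 m
Total H_L = 131.3 + 1.838 = 133.2 m

H_L ≈ 133 m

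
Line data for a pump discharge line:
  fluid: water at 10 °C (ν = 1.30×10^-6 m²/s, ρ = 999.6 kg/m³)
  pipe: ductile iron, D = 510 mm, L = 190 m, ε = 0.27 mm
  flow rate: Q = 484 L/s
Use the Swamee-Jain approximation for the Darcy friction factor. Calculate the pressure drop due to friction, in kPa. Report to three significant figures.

Δp ≈ 18.3 kPa

V = 4Q/(πD²) = 4·0.484/(π·0.510²) = 2.369 m/s
Re = VD/ν = 2.369·0.510/1.30×10^-6 = 9.29×10^5 → turbulent
ε/D = 0.27/510 = 5.29×10^-4
Swamee-Jain: f = 0.01753
h_f = f(L/D)V²/(2g) = 0.01753·(190/0.510)·2.369²/(2·9.81) = 1.869 m
Δp = ρg·h_f = 999.6·9.81·1.869 = 18.33 kPa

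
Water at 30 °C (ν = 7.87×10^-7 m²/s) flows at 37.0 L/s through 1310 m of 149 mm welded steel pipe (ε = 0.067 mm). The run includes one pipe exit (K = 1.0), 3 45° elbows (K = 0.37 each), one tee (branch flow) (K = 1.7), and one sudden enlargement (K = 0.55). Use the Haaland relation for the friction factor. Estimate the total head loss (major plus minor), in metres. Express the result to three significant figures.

H_L ≈ 36.2 m

V = 4Q/(πD²) = 2.122 m/s; V²/2g = 0.2295 m
Re = 4.02×10^5, ε/D = 4.50×10^-4 → f = 0.01745 (Haaland)
Major: h_f = f(L/D)·V²/2g = 0.01745·8792·0.2295 = 35.21 m
Minor: ΣK = 4.36; h_m = ΣK·V²/2g = 1.001 m
Total H_L = 35.21 + 1.001 = 36.21 m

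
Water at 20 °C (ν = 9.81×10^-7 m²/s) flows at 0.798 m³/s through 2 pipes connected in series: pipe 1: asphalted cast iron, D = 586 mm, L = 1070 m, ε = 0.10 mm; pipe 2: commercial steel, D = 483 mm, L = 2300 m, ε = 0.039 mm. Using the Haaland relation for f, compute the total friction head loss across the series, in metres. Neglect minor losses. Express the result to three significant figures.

Pipe 1: V = 2.959 m/s, Re = 1.77×10^6, ε/D = 1.71×10^-4, f = 0.01388, h_1 = f(L/D)V²/2g = 11.31 m
Pipe 2: V = 4.355 m/s, Re = 2.14×10^6, ε/D = 8.07×10^-5, f = 0.01233, h_2 = f(L/D)V²/2g = 56.76 m
Series → Q common, losses add: H = Σh = 68.07 m

H ≈ 68.1 m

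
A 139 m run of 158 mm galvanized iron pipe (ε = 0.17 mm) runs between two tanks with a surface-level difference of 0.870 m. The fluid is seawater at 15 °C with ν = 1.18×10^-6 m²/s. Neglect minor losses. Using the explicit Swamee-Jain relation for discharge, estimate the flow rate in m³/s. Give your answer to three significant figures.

Q ≈ 0.0184 m³/s

Swamee-Jain (Type II): Q = -0.965·√(gD⁵h_f/L)·ln[ε/(3.7D) + √(3.17ν²L/(gD³h_f))]
√(gD⁵h_f/L) = √(9.81·0.158⁵·0.870/139) = 0.002459
ε/(3.7D) = 2.91×10^-4; √(3.17ν²L/(gD³h_f)) = 1.35×10^-4
Q = -0.965·0.002459·ln(4.258×10^-4) = 0.01842 m³/s
Check: V = 0.939 m/s, Re = 1.26×10^5, f = 0.02217, h_f = 0.877 m ≈ 0.870 m ✓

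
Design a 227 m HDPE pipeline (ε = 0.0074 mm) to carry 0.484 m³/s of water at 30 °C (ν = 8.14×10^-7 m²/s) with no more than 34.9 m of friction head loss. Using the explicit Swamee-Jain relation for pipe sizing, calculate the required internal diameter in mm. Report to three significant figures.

Swamee-Jain (Type III): D = 0.66·[ε^1.25·(LQ²/(gh_f))^4.75 + ν·Q^9.4·(L/(gh_f))^5.2]^0.04
LQ²/(gh_f) = 0.1553; L/(gh_f) = 0.6630
Term 1 = ε^1.25·(…)^4.75 = 5.56×10^-11; Term 2 = ν·Q^9.4·(…)^5.2 = 1.05×10^-10
D = 0.66·(5.56×10^-11 + 1.05×10^-10)^0.04 = 0.2678 m = 268 mm
Check: V = 8.60 m/s, Re = 2.83×10^6, f = 0.01092, h_f = 34.9 m ≈ 34.9 m ✓

D ≈ 268 mm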